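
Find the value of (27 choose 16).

C(27,16) = C(27,11) by symmetry.
C(27,11) = (27·26·25·24·23·22·21·20·19·18·17) / 11! = 520431047136000 / 39916800 = 13037895.

13037895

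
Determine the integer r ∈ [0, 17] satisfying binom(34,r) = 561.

C(34,r) increases on 0 ≤ r ≤ 17. C(34,1) = 34 and C(34,2) = 561, so r = 2.

2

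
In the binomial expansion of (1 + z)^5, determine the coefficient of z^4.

The general term is C(5,j)·(1)^j·(z)^(5-j); the z^4 term has j = 1.
C(5,1) = 5.
Coefficient = C(5,1) = 5.

5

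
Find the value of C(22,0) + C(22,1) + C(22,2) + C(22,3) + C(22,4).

1 + 22 + 231 + 1540 + 7315 = 9109.

9109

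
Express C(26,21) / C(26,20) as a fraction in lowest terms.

C(n,k+1)/C(n,k) = (n−k)/(k+1) = (26−20)/(20+1) = 6/21 = 2/7.

2/7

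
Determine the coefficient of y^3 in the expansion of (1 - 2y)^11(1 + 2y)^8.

Coefficient of y^3 = Σ_{j} C(11,j)·(-2)^j·C(8,3-j)·2^(3-j) for j from 0 to 3.
= 448 + (-2464) + 3520 + (-1320) = 184.

184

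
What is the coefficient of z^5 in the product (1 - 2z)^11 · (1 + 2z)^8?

Coefficient of z^5 = Σ_{j} C(11,j)·(-2)^j·C(8,5-j)·2^(5-j) for j from 0 to 5.
= 1792 + (-24640) + 98560 + (-147840) + 84480 + (-14784) = -2432.

-2432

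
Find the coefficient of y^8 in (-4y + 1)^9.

589824

The general term is C(9,j)·(-4y)^j·(1)^(9-j); the y^8 term has j = 8.
C(9,8) = 9.
Coefficient = C(9,8) · (-4)^8 = 9 · 65536 = 589824.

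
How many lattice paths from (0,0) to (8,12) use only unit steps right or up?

Each path is a sequence of 20 steps with 8 rights: C(20,8) = 125970.

125970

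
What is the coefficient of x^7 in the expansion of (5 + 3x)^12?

The general term is C(12,j)·(5)^j·(3x)^(12-j); the x^7 term has j = 5.
C(12,5) = 792.
Coefficient = C(12,5) · 5^5 · 3^7 = 792 · 3125 · 2187 = 5412825000.

5412825000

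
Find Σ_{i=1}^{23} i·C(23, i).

96468992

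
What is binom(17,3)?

C(17,3) = (17·16·15) / 3! = 4080 / 6 = 680.

680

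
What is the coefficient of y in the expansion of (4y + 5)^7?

The general term is C(7,j)·(4y)^j·(5)^(7-j); the y^1 term has j = 1.
C(7,1) = 7.
Coefficient = C(7,1) · 4^1 · 5^6 = 7 · 4 · 15625 = 437500.

437500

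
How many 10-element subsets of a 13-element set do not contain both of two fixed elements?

All 10-subsets: C(13,10) = 286. Those containing both fixed elements: C(11,8) = 165.
286 − 165 = 121.

121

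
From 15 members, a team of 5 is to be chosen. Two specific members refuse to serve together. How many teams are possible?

All 5-subsets: C(15,5) = 3003. Those containing both fixed elements: C(13,3) = 286.
3003 − 286 = 2717.

2717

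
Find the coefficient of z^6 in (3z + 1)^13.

The general term is C(13,j)·(3z)^j·(1)^(13-j); the z^6 term has j = 6.
C(13,6) = 1716.
Coefficient = C(13,6) · 3^6 = 1716 · 729 = 1250964.

1250964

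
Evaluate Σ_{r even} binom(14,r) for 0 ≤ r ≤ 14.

8192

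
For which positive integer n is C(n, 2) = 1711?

59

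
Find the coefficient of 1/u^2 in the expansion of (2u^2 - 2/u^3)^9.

General term: C(9,j)·(2u^2)^j·(-2/u^3)^(9-j), with u-exponent 2j − 3(9−j) = 5j − 27.
Set 5j − 27 = -2: j = 5.
C(9,5) = 126; 2^5 = 32; (-2)^4 = 16.
Coefficient = 126 · 32 · 16 = 64512.

64512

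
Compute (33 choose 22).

C(33,22) = C(33,11) by symmetry.
C(33,11) = (33·32·31·30·29·28·27·26·25·24·23) / 11! = 7725366544896000 / 39916800 = 193536720.

193536720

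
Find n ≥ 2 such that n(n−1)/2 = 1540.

56

n(n−1)/2 = 1540 ⇒ n(n−1) = 3080. Since 56·55 = 3080, n = 56.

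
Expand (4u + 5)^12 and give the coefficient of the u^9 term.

The general term is C(12,j)·(4u)^j·(5)^(12-j); the u^9 term has j = 9.
C(12,9) = 220.
Coefficient = C(12,9) · 4^9 · 5^3 = 220 · 262144 · 125 = 7208960000.

7208960000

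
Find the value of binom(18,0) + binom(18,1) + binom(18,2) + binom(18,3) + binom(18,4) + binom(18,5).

1 + 18 + 153 + 816 + 3060 + 8568 = 12616.

12616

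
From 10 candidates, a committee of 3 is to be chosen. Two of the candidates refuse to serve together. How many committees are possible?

All 3-subsets: C(10,3) = 120. Those containing both fixed elements: C(8,1) = 8.
120 − 8 = 112.

112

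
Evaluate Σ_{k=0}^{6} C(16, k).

14893

1 + 16 + 120 + 560 + 1820 + 4368 + 8008 = 14893.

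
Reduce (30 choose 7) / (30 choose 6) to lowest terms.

24/7

C(n,k+1)/C(n,k) = (n−k)/(k+1) = (30−6)/(6+1) = 24/7.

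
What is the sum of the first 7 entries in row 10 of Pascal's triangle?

1 + 10 + 45 + 120 + 210 + 252 + 210 = 848.

848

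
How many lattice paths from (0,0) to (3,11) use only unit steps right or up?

Each path is a sequence of 14 steps with 3 rights: C(14,3) = 364.

364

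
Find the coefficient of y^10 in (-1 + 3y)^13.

-16888014

The general term is C(13,j)·(-1)^j·(3y)^(13-j); the y^10 term has j = 3.
C(13,3) = 286.
Coefficient = C(13,3) · (-1)^3 · 3^10 = 286 · (-1) · 59049 = -16888014.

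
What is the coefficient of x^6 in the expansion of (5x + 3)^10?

265781250

The general term is C(10,j)·(5x)^j·(3)^(10-j); the x^6 term has j = 6.
C(10,6) = 210.
Coefficient = C(10,6) · 5^6 · 3^4 = 210 · 15625 · 81 = 265781250.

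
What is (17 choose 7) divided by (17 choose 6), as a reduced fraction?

11/7

C(n,k+1)/C(n,k) = (n−k)/(k+1) = (17−6)/(6+1) = 11/7.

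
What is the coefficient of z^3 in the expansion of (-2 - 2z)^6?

The general term is C(6,j)·(-2)^j·(-2z)^(6-j); the z^3 term has j = 3.
C(6,3) = 20.
Coefficient = C(6,3) · (-2)^3 · (-2)^3 = 20 · (-8) · (-8) = 1280.

1280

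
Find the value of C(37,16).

12875774670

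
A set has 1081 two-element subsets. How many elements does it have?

n(n−1)/2 = 1081 ⇒ n(n−1) = 2162. Since 47·46 = 2162, n = 47.

47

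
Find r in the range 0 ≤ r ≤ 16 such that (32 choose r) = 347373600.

13

C(32,r) increases on 0 ≤ r ≤ 16. C(32,12) = 225792840 and C(32,13) = 347373600, so r = 13.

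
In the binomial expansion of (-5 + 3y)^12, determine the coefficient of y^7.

The general term is C(12,j)·(-5)^j·(3y)^(12-j); the y^7 term has j = 5.
C(12,5) = 792.
Coefficient = C(12,5) · (-5)^5 · 3^7 = 792 · (-3125) · 2187 = -5412825000.

-5412825000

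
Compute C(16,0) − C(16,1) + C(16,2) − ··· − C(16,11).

-1365

The partial alternating sum Σ_{k=0}^{11} (−1)^k C(16,k) = (−1)^11 C(15,11) = -1365.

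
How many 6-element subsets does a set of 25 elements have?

177100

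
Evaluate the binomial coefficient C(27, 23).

17550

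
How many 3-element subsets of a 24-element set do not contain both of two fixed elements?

All 3-subsets: C(24,3) = 2024. Those containing both fixed elements: C(22,1) = 22.
2024 − 22 = 2002.

2002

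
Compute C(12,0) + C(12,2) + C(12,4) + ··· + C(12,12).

2048

Even-r terms of row 12 sum to 2^11 = 2048.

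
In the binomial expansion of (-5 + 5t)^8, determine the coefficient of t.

The general term is C(8,j)·(-5)^j·(5t)^(8-j); the t^1 term has j = 7.
C(8,7) = 8.
Coefficient = C(8,7) · (-5)^7 · 5^1 = 8 · (-78125) · 5 = -3125000.

-3125000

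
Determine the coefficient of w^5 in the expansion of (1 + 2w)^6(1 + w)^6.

5418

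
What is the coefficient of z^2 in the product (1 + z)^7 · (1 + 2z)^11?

395

Coefficient of z^2 = Σ_{j} C(7,j)·1^j·C(11,2-j)·2^(2-j) for j from 0 to 2.
= 220 + 154 + 21 = 395.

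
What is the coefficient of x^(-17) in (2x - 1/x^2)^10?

-20

General term: C(10,j)·(2x)^j·(-1/x^2)^(10-j), with x-exponent 1j − 2(10−j) = 3j − 20.
Set 3j − 20 = -17: j = 1.
C(10,1) = 10; 2^1 = 2; (-1)^9 = -1.
Coefficient = 10 · 2 · (-1) = -20.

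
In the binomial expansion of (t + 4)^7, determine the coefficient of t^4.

2240

The general term is C(7,j)·(t)^j·(4)^(7-j); the t^4 term has j = 4.
C(7,4) = 35.
Coefficient = C(7,4) · 4^3 = 35 · 64 = 2240.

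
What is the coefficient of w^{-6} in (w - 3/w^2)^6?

1215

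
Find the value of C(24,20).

C(24,20) = C(24,4) by symmetry.
C(24,4) = (24·23·22·21) / 4! = 255024 / 24 = 10626.

10626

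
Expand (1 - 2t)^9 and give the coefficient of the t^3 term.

-672

The general term is C(9,j)·(1)^j·(-2t)^(9-j); the t^3 term has j = 6.
C(9,6) = 84.
Coefficient = C(9,6) · (-2)^3 = 84 · (-8) = -672.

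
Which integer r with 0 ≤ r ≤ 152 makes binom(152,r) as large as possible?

C(152,r) is maximized at r = 152/2 = 76.

76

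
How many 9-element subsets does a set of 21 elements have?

C(21,9) = (21·20·19·18·17·16·15·14·13) / 9! = 106661318400 / 362880 = 293930.

293930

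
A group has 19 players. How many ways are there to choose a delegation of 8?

75582

This is C(19,8) = 75582.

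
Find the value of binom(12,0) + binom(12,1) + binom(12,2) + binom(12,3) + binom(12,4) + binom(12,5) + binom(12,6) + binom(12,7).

1 + 12 + 66 + 220 + 495 + 792 + 924 + 792 = 3302.

3302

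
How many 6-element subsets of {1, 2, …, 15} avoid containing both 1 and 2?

All 6-subsets: C(15,6) = 5005. Those containing both fixed elements: C(13,4) = 715.
5005 − 715 = 4290.

4290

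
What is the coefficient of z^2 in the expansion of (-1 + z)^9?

The general term is C(9,j)·(-1)^j·(z)^(9-j); the z^2 term has j = 7.
C(9,7) = 36.
Coefficient = C(9,7) · (-1)^7 = 36 · (-1) = -36.

-36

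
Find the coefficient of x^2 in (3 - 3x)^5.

The general term is C(5,j)·(3)^j·(-3x)^(5-j); the x^2 term has j = 3.
C(5,3) = 10.
Coefficient = C(5,3) · 3^3 · (-3)^2 = 10 · 27 · 9 = 2430.

2430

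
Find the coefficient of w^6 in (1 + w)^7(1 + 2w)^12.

474215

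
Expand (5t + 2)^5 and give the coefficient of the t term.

400

The general term is C(5,j)·(5t)^j·(2)^(5-j); the t^1 term has j = 1.
C(5,1) = 5.
Coefficient = C(5,1) · 5^1 · 2^4 = 5 · 5 · 16 = 400.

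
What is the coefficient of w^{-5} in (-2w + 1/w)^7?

General term: C(7,j)·(-2w)^j·(1/w)^(7-j), with w-exponent 1j − 1(7−j) = 2j − 7.
Set 2j − 7 = -5: j = 1.
C(7,1) = 7; (-2)^1 = -2; 1^6 = 1.
Coefficient = 7 · (-2) · 1 = -14.

-14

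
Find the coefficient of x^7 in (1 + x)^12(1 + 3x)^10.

11836368

Coefficient of x^7 = Σ_{j} C(12,j)·1^j·C(10,7-j)·3^(7-j) for j from 0 to 7.
= 262440 + 1837080 + 4041576 + 3742200 + 1603800 + 320760 + 27720 + 792 = 11836368.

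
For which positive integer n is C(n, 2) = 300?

25

n(n−1)/2 = 300 ⇒ n(n−1) = 600. Since 25·24 = 600, n = 25.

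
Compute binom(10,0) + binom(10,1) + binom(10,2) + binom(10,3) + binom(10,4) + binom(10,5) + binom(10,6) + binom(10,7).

1 + 10 + 45 + 120 + 210 + 252 + 210 + 120 = 968.

968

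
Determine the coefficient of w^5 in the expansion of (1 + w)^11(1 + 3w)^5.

Coefficient of w^5 = Σ_{j} C(11,j)·1^j·C(5,5-j)·3^(5-j) for j from 0 to 5.
= 243 + 4455 + 14850 + 14850 + 4950 + 462 = 39810.

39810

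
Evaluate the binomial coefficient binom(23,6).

C(23,6) = (23·22·21·20·19·18) / 6! = 72681840 / 720 = 100947.

100947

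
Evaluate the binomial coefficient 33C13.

573166440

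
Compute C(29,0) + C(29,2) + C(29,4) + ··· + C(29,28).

Half of (1+1)^29 + (1−1)^29 gives the even-index sum: 2^28 = 268435456.

268435456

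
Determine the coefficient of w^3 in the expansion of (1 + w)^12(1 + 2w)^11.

5632

Coefficient of w^3 = Σ_{j} C(12,j)·1^j·C(11,3-j)·2^(3-j) for j from 0 to 3.
= 1320 + 2640 + 1452 + 220 = 5632.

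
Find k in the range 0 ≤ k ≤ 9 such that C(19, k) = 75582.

8

C(19,k) increases on 0 ≤ k ≤ 9. C(19,7) = 50388 and C(19,8) = 75582, so k = 8.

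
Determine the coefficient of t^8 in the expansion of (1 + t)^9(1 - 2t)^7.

Coefficient of t^8 = Σ_{j} C(9,j)·1^j·C(7,8-j)·(-2)^(8-j) for j from 1 to 8.
= (-1152) + 16128 + (-56448) + 70560 + (-35280) + 7056 + (-504) + 9 = 369.

369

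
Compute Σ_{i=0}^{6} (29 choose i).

621616

1 + 29 + 406 + 3654 + 23751 + 118755 + 475020 = 621616.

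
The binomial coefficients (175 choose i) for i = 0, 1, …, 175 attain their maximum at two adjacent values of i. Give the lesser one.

For odd n = 175, C(175,i) peaks at i = (n−1)/2 and (n+1)/2; the lesser is 87.

87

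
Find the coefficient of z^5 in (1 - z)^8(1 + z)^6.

-30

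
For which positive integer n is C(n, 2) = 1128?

48

n(n−1)/2 = 1128 ⇒ n(n−1) = 2256. Since 48·47 = 2256, n = 48.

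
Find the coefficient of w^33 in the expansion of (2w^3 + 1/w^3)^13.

53248

General term: C(13,j)·(2w^3)^j·(1/w^3)^(13-j), with w-exponent 3j − 3(13−j) = 6j − 39.
Set 6j − 39 = 33: j = 12.
C(13,12) = 13; 2^12 = 4096; 1^1 = 1.
Coefficient = 13 · 4096 · 1 = 53248.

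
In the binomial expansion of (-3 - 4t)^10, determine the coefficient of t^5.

62705664

The general term is C(10,j)·(-3)^j·(-4t)^(10-j); the t^5 term has j = 5.
C(10,5) = 252.
Coefficient = C(10,5) · (-3)^5 · (-4)^5 = 252 · (-243) · (-1024) = 62705664.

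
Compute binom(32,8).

C(32,8) = (32·31·30·29·28·27·26·25) / 8! = 424097856000 / 40320 = 10518300.

10518300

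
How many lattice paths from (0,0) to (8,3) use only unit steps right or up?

Each path is a sequence of 11 steps with 8 rights: C(11,8) = 165.

165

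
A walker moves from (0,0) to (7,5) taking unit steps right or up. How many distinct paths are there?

Each path is a sequence of 12 steps with 7 rights: C(12,7) = 792.

792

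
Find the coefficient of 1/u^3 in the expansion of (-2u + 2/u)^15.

General term: C(15,j)·(-2u)^j·(2/u)^(15-j), with u-exponent 1j − 1(15−j) = 2j − 15.
Set 2j − 15 = -3: j = 6.
C(15,6) = 5005; (-2)^6 = 64; 2^9 = 512.
Coefficient = 5005 · 64 · 512 = 164003840.

164003840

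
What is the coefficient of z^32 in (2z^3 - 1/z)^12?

-24576

General term: C(12,j)·(2z^3)^j·(-1/z)^(12-j), with z-exponent 3j − 1(12−j) = 4j − 12.
Set 4j − 12 = 32: j = 11.
C(12,11) = 12; 2^11 = 2048; (-1)^1 = -1.
Coefficient = 12 · 2048 · (-1) = -24576.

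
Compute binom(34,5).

278256

C(34,5) = (34·33·32·31·30) / 5! = 33390720 / 120 = 278256.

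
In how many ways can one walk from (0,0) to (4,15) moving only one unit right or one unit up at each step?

3876

Each path is a sequence of 19 steps with 4 rights: C(19,4) = 3876.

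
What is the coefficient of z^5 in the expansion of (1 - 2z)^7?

-672

The general term is C(7,j)·(1)^j·(-2z)^(7-j); the z^5 term has j = 2.
C(7,2) = 21.
Coefficient = C(7,2) · (-2)^5 = 21 · (-32) = -672.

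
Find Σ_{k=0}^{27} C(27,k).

Setting x = 1 in (1+x)^27 gives Σ C(27,k) = 2^27 = 134217728.

134217728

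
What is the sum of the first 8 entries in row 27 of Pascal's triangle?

1285624

1 + 27 + 351 + 2925 + 17550 + 80730 + 296010 + 888030 = 1285624.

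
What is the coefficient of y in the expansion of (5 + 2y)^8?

1250000

The general term is C(8,j)·(5)^j·(2y)^(8-j); the y^1 term has j = 7.
C(8,7) = 8.
Coefficient = C(8,7) · 5^7 · 2^1 = 8 · 78125 · 2 = 1250000.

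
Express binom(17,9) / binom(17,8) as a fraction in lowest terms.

1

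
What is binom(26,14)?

9657700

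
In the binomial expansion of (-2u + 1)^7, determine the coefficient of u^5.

The general term is C(7,j)·(-2u)^j·(1)^(7-j); the u^5 term has j = 5.
C(7,5) = 21.
Coefficient = C(7,5) · (-2)^5 = 21 · (-32) = -672.

-672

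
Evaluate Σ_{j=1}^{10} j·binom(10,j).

5120

Differentiating (1+x)^10 and setting x=1: Σ j·C(10,j) = 10·2^9 = 5120.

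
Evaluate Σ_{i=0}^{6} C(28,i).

1 + 28 + 378 + 3276 + 20475 + 98280 + 376740 = 499178.

499178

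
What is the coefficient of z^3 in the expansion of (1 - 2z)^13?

The general term is C(13,j)·(1)^j·(-2z)^(13-j); the z^3 term has j = 10.
C(13,10) = 286.
Coefficient = C(13,10) · (-2)^3 = 286 · (-8) = -2288.

-2288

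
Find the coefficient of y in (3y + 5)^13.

The general term is C(13,j)·(3y)^j·(5)^(13-j); the y^1 term has j = 1.
C(13,1) = 13.
Coefficient = C(13,1) · 3^1 · 5^12 = 13 · 3 · 244140625 = 9521484375.

9521484375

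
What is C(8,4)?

C(8,4) = (8·7·6·5) / 4! = 1680 / 24 = 70.

70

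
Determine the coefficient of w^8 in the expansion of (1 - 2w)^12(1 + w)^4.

-17424

Coefficient of w^8 = Σ_{j} C(12,j)·(-2)^j·C(4,8-j)·1^(8-j) for j from 4 to 8.
= 7920 + (-101376) + 354816 + (-405504) + 126720 = -17424.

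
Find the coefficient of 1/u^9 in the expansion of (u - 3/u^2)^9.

General term: C(9,j)·(u)^j·(-3/u^2)^(9-j), with u-exponent 1j − 2(9−j) = 3j − 18.
Set 3j − 18 = -9: j = 3.
C(9,3) = 84; 1^3 = 1; (-3)^6 = 729.
Coefficient = 84 · 1 · 729 = 61236.

61236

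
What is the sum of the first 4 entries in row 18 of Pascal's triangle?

988

1 + 18 + 153 + 816 = 988.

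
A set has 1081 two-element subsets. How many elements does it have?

n(n−1)/2 = 1081 ⇒ n(n−1) = 2162. Since 47·46 = 2162, n = 47.

47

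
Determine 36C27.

94143280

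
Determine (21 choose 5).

20349

C(21,5) = (21·20·19·18·17) / 5! = 2441880 / 120 = 20349.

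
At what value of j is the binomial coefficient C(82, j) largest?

C(82,j) is maximized at j = 82/2 = 41.

41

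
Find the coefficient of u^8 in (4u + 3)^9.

1769472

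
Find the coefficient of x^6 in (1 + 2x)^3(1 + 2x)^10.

109824

Coefficient of x^6 = Σ_{j} C(3,j)·2^j·C(10,6-j)·2^(6-j) for j from 0 to 3.
= 13440 + 48384 + 40320 + 7680 = 109824.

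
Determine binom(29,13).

C(29,13) = (29·28·27·26·25·24·23·22·21·20·19·18·17) / 13! = 422590010274432000 / 6227020800 = 67863915.

67863915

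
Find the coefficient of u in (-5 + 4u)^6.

The general term is C(6,j)·(-5)^j·(4u)^(6-j); the u^1 term has j = 5.
C(6,5) = 6.
Coefficient = C(6,5) · (-5)^5 · 4^1 = 6 · (-3125) · 4 = -75000.

-75000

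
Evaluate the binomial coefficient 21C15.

54264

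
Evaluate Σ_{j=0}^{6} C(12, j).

1 + 12 + 66 + 220 + 495 + 792 + 924 = 2510.

2510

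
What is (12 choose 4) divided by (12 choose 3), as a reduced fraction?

9/4

C(n,k+1)/C(n,k) = (n−k)/(k+1) = (12−3)/(3+1) = 9/4.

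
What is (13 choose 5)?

C(13,5) = (13·12·11·10·9) / 5! = 154440 / 120 = 1287.

1287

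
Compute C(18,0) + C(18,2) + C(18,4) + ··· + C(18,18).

131072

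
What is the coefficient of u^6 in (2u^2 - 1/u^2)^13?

General term: C(13,j)·(2u^2)^j·(-1/u^2)^(13-j), with u-exponent 2j − 2(13−j) = 4j − 26.
Set 4j − 26 = 6: j = 8.
C(13,8) = 1287; 2^8 = 256; (-1)^5 = -1.
Coefficient = 1287 · 256 · (-1) = -329472.

-329472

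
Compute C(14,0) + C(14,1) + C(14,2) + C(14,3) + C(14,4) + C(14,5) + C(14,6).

6476

1 + 14 + 91 + 364 + 1001 + 2002 + 3003 = 6476.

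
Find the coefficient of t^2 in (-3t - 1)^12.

594

The general term is C(12,j)·(-3t)^j·(-1)^(12-j); the t^2 term has j = 2.
C(12,2) = 66.
Coefficient = C(12,2) · (-3)^2 = 66 · 9 = 594.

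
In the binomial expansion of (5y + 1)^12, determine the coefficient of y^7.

61875000

The general term is C(12,j)·(5y)^j·(1)^(12-j); the y^7 term has j = 7.
C(12,7) = 792.
Coefficient = C(12,7) · 5^7 = 792 · 78125 = 61875000.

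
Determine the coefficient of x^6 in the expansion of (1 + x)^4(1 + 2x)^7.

7700

Coefficient of x^6 = Σ_{j} C(4,j)·1^j·C(7,6-j)·2^(6-j) for j from 0 to 4.
= 448 + 2688 + 3360 + 1120 + 84 = 7700.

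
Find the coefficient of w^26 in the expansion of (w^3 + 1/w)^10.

General term: C(10,j)·(w^3)^j·(1/w)^(10-j), with w-exponent 3j − 1(10−j) = 4j − 10.
Set 4j − 10 = 26: j = 9.
C(10,9) = 10; 1^9 = 1; 1^1 = 1.
Coefficient = 10 · 1 · 1 = 10.

10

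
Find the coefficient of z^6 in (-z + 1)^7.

The general term is C(7,j)·(-z)^j·(1)^(7-j); the z^6 term has j = 6.
C(7,6) = 7.
Coefficient = C(7,6) = 7.

7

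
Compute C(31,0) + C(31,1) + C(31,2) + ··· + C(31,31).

Setting x = 1 in (1+x)^31 gives Σ C(31,r) = 2^31 = 2147483648.

2147483648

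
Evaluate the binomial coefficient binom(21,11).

352716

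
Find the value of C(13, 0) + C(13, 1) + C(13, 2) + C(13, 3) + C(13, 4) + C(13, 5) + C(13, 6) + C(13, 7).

5812

1 + 13 + 78 + 286 + 715 + 1287 + 1716 + 1716 = 5812.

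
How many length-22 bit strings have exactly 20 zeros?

Choose the 20 positions: C(22,20) = 231.

231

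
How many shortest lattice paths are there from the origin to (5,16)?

20349

Each path is a sequence of 21 steps with 5 rights: C(21,5) = 20349.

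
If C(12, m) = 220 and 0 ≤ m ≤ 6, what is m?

C(12,m) increases on 0 ≤ m ≤ 6. C(12,2) = 66 and C(12,3) = 220, so m = 3.

3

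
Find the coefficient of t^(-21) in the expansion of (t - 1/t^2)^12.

-12

General term: C(12,j)·(t)^j·(-1/t^2)^(12-j), with t-exponent 1j − 2(12−j) = 3j − 24.
Set 3j − 24 = -21: j = 1.
C(12,1) = 12; 1^1 = 1; (-1)^11 = -1.
Coefficient = 12 · 1 · (-1) = -12.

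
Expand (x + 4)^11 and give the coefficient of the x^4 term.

5406720

The general term is C(11,j)·(x)^j·(4)^(11-j); the x^4 term has j = 4.
C(11,4) = 330.
Coefficient = C(11,4) · 4^7 = 330 · 16384 = 5406720.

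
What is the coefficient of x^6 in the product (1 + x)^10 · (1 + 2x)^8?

151634

Coefficient of x^6 = Σ_{j} C(10,j)·1^j·C(8,6-j)·2^(6-j) for j from 0 to 6.
= 1792 + 17920 + 50400 + 53760 + 23520 + 4032 + 210 = 151634.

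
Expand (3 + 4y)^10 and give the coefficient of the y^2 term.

The general term is C(10,j)·(3)^j·(4y)^(10-j); the y^2 term has j = 8.
C(10,8) = 45.
Coefficient = C(10,8) · 3^8 · 4^2 = 45 · 6561 · 16 = 4723920.

4723920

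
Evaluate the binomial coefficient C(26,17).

3124550

C(26,17) = C(26,9) by symmetry.
C(26,9) = (26·25·24·23·22·21·20·19·18) / 9! = 1133836704000 / 362880 = 3124550.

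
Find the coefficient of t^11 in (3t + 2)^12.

4251528

The general term is C(12,j)·(3t)^j·(2)^(12-j); the t^11 term has j = 11.
C(12,11) = 12.
Coefficient = C(12,11) · 3^11 · 2^1 = 12 · 177147 · 2 = 4251528.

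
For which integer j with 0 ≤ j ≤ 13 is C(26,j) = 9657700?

12

C(26,j) increases on 0 ≤ j ≤ 13. C(26,11) = 7726160 and C(26,12) = 9657700, so j = 12.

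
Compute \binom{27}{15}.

C(27,15) = C(27,12) by symmetry.
C(27,12) = (27·26·25·24·23·22·21·20·19·18·17·16) / 12! = 8326896754176000 / 479001600 = 17383860.

17383860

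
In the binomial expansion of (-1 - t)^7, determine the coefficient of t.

-7

The general term is C(7,j)·(-1)^j·(-t)^(7-j); the t^1 term has j = 6.
C(7,6) = 7.
Coefficient = C(7,6) · (-1)^1 = 7 · (-1) = -7.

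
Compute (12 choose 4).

495

C(12,4) = (12·11·10·9) / 4! = 11880 / 24 = 495.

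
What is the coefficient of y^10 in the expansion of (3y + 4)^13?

1080832896

The general term is C(13,j)·(3y)^j·(4)^(13-j); the y^10 term has j = 10.
C(13,10) = 286.
Coefficient = C(13,10) · 3^10 · 4^3 = 286 · 59049 · 64 = 1080832896.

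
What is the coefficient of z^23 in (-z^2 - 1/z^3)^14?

General term: C(14,j)·(-z^2)^j·(-1/z^3)^(14-j), with z-exponent 2j − 3(14−j) = 5j − 42.
Set 5j − 42 = 23: j = 13.
C(14,13) = 14; (-1)^13 = -1; (-1)^1 = -1.
Coefficient = 14 · (-1) · (-1) = 14.

14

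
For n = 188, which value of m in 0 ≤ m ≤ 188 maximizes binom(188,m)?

C(188,m) is maximized at m = 188/2 = 94.

94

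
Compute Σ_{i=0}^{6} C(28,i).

499178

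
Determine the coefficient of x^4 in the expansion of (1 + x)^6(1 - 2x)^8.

-193

Coefficient of x^4 = Σ_{j} C(6,j)·1^j·C(8,4-j)·(-2)^(4-j) for j from 0 to 4.
= 1120 + (-2688) + 1680 + (-320) + 15 = -193.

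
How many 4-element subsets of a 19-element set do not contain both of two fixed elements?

3740

All 4-subsets: C(19,4) = 3876. Those containing both fixed elements: C(17,2) = 136.
3876 − 136 = 3740.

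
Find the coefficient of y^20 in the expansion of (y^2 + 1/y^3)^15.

105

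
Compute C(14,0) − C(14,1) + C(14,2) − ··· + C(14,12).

The partial alternating sum Σ_{k=0}^{12} (−1)^k C(14,k) = (−1)^12 C(13,12) = 13.

13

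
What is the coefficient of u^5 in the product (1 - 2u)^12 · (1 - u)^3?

-54648

Coefficient of u^5 = Σ_{j} C(12,j)·(-2)^j·C(3,5-j)·(-1)^(5-j) for j from 2 to 5.
= (-264) + (-5280) + (-23760) + (-25344) = -54648.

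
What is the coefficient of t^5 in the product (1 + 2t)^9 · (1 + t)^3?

Coefficient of t^5 = Σ_{j} C(9,j)·2^j·C(3,5-j)·1^(5-j) for j from 2 to 5.
= 144 + 2016 + 6048 + 4032 = 12240.

12240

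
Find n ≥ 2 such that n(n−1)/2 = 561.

n(n−1)/2 = 561 ⇒ n(n−1) = 1122. Since 34·33 = 1122, n = 34.

34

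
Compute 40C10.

C(40,10) = (40·39·38·37·36·35·34·33·32·31) / 10! = 3075990524006400 / 3628800 = 847660528.

847660528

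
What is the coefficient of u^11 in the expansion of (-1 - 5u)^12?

The general term is C(12,j)·(-1)^j·(-5u)^(12-j); the u^11 term has j = 1.
C(12,1) = 12.
Coefficient = C(12,1) · (-1)^1 · (-5)^11 = 12 · (-1) · (-48828125) = 585937500.

585937500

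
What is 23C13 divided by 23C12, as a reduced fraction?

C(n,k+1)/C(n,k) = (n−k)/(k+1) = (23−12)/(12+1) = 11/13.

11/13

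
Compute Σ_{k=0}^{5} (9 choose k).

1 + 9 + 36 + 84 + 126 + 126 = 382.

382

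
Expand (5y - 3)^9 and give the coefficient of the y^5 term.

The general term is C(9,j)·(5y)^j·(-3)^(9-j); the y^5 term has j = 5.
C(9,5) = 126.
Coefficient = C(9,5) · 5^5 · (-3)^4 = 126 · 3125 · 81 = 31893750.

31893750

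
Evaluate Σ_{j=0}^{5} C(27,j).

101584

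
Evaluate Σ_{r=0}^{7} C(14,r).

9908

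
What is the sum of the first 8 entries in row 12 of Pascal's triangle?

3302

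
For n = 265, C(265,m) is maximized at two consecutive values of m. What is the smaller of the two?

132

For odd n = 265, C(265,m) peaks at m = (n−1)/2 and (n+1)/2; the smaller is 132.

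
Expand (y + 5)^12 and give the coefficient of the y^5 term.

The general term is C(12,j)·(y)^j·(5)^(12-j); the y^5 term has j = 5.
C(12,5) = 792.
Coefficient = C(12,5) · 5^7 = 792 · 78125 = 61875000.

61875000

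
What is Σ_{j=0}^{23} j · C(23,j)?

96468992

Since j·C(23,j) = 23·C(22,j−1), the sum is 23·2^22 = 23·4194304 = 96468992.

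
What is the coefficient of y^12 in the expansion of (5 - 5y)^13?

The general term is C(13,j)·(5)^j·(-5y)^(13-j); the y^12 term has j = 1.
C(13,1) = 13.
Coefficient = C(13,1) · 5^1 · (-5)^12 = 13 · 5 · 244140625 = 15869140625.

15869140625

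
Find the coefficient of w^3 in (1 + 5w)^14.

The general term is C(14,j)·(1)^j·(5w)^(14-j); the w^3 term has j = 11.
C(14,11) = 364.
Coefficient = C(14,11) · 5^3 = 364 · 125 = 45500.

45500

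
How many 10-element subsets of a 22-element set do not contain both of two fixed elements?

520676

All 10-subsets: C(22,10) = 646646. Those containing both fixed elements: C(20,8) = 125970.
646646 − 125970 = 520676.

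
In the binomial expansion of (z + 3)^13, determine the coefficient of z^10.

The general term is C(13,j)·(z)^j·(3)^(13-j); the z^10 term has j = 10.
C(13,10) = 286.
Coefficient = C(13,10) · 3^3 = 286 · 27 = 7722.

7722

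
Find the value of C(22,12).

646646

C(22,12) = C(22,10) by symmetry.
C(22,10) = (22·21·20·19·18·17·16·15·14·13) / 10! = 2346549004800 / 3628800 = 646646.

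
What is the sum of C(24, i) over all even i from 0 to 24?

Even-i terms of row 24 sum to 2^23 = 8388608.

8388608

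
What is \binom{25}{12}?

5200300

C(25,12) = (25·24·23·22·21·20·19·18·17·16·15·14) / 12! = 2490952020480000 / 479001600 = 5200300.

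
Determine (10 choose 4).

C(10,4) = (10·9·8·7) / 4! = 5040 / 24 = 210.

210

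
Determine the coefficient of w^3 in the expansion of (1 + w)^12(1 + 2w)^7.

2432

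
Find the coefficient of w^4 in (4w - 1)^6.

The general term is C(6,j)·(4w)^j·(-1)^(6-j); the w^4 term has j = 4.
C(6,4) = 15.
Coefficient = C(6,4) · 4^4 = 15 · 256 = 3840.

3840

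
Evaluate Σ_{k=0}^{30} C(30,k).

1073741824

Setting x = 1 in (1+x)^30 gives Σ C(30,k) = 2^30 = 1073741824.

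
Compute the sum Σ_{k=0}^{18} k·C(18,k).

Since k·C(18,k) = 18·C(17,k−1), the sum is 18·2^17 = 18·131072 = 2359296.

2359296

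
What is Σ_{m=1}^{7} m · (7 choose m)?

448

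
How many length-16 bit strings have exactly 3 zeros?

Choose the 3 positions: C(16,3) = 560.

560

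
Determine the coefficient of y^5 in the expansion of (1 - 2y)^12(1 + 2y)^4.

Coefficient of y^5 = Σ_{j} C(12,j)·(-2)^j·C(4,5-j)·2^(5-j) for j from 1 to 5.
= (-384) + 8448 + (-42240) + 63360 + (-25344) = 3840.

3840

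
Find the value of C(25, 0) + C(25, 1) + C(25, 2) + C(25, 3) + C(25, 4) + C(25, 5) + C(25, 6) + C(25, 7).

726206

1 + 25 + 300 + 2300 + 12650 + 53130 + 177100 + 480700 = 726206.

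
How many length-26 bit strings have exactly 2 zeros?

Choose the 2 positions: C(26,2) = 325.

325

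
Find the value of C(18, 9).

C(18,9) = (18·17·16·15·14·13·12·11·10) / 9! = 17643225600 / 362880 = 48620.

48620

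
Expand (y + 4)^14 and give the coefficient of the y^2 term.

1526726656

The general term is C(14,j)·(y)^j·(4)^(14-j); the y^2 term has j = 2.
C(14,2) = 91.
Coefficient = C(14,2) · 4^12 = 91 · 16777216 = 1526726656.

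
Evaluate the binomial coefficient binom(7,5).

C(7,5) = C(7,2) by symmetry.
C(7,2) = (7·6) / 2! = 42 / 2 = 21.

21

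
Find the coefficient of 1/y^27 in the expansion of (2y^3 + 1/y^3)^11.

22

General term: C(11,j)·(2y^3)^j·(1/y^3)^(11-j), with y-exponent 3j − 3(11−j) = 6j − 33.
Set 6j − 33 = -27: j = 1.
C(11,1) = 11; 2^1 = 2; 1^10 = 1.
Coefficient = 11 · 2 · 1 = 22.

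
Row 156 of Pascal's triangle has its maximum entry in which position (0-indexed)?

78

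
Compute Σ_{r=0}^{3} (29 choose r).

4090

1 + 29 + 406 + 3654 = 4090.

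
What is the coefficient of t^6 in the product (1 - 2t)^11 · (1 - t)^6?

Coefficient of t^6 = Σ_{j} C(11,j)·(-2)^j·C(6,6-j)·(-1)^(6-j) for j from 0 to 6.
= 1 + 132 + 3300 + 26400 + 79200 + 88704 + 29568 = 227305.

227305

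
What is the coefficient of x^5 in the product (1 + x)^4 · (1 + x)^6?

(1 + x)^4(1 + x)^6 = (1 + x)^10, so the coefficient of x^5 is C(10,5)·1^5 = 252·1 = 252.

252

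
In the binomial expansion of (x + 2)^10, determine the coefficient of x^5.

8064

The general term is C(10,j)·(x)^j·(2)^(10-j); the x^5 term has j = 5.
C(10,5) = 252.
Coefficient = C(10,5) · 2^5 = 252 · 32 = 8064.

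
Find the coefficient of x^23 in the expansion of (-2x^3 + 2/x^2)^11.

General term: C(11,j)·(-2x^3)^j·(2/x^2)^(11-j), with x-exponent 3j − 2(11−j) = 5j − 22.
Set 5j − 22 = 23: j = 9.
C(11,9) = 55; (-2)^9 = -512; 2^2 = 4.
Coefficient = 55 · (-512) · 4 = -112640.

-112640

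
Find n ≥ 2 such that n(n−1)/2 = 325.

n(n−1)/2 = 325 ⇒ n(n−1) = 650. Since 26·25 = 650, n = 26.

26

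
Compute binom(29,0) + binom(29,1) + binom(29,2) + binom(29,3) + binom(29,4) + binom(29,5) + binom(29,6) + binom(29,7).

1 + 29 + 406 + 3654 + 23751 + 118755 + 475020 + 1560780 = 2182396.

2182396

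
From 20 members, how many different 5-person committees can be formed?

15504

This is C(20,5) = 15504.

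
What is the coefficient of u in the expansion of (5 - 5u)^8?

The general term is C(8,j)·(5)^j·(-5u)^(8-j); the u^1 term has j = 7.
C(8,7) = 8.
Coefficient = C(8,7) · 5^7 · (-5)^1 = 8 · 78125 · (-5) = -3125000.

-3125000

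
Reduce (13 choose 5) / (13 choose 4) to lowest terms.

C(n,k+1)/C(n,k) = (n−k)/(k+1) = (13−4)/(4+1) = 9/5.

9/5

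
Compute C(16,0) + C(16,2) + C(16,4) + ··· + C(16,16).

32768

Even-i terms of row 16 sum to 2^15 = 32768.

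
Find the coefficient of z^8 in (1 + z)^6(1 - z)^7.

15

Coefficient of z^8 = Σ_{j} C(6,j)·1^j·C(7,8-j)·(-1)^(8-j) for j from 1 to 6.
= (-6) + 105 + (-420) + 525 + (-210) + 21 = 15.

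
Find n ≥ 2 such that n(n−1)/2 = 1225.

50

n(n−1)/2 = 1225 ⇒ n(n−1) = 2450. Since 50·49 = 2450, n = 50.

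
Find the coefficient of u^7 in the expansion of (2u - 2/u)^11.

General term: C(11,j)·(2u)^j·(-2/u)^(11-j), with u-exponent 1j − 1(11−j) = 2j − 11.
Set 2j − 11 = 7: j = 9.
C(11,9) = 55; 2^9 = 512; (-2)^2 = 4.
Coefficient = 55 · 512 · 4 = 112640.

112640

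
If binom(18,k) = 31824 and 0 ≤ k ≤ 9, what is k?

C(18,k) increases on 0 ≤ k ≤ 9. C(18,6) = 18564 and C(18,7) = 31824, so k = 7.

7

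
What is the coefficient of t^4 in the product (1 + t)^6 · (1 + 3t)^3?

Coefficient of t^4 = Σ_{j} C(6,j)·1^j·C(3,4-j)·3^(4-j) for j from 1 to 4.
= 162 + 405 + 180 + 15 = 762.

762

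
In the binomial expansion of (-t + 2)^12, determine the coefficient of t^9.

-1760

The general term is C(12,j)·(-t)^j·(2)^(12-j); the t^9 term has j = 9.
C(12,9) = 220.
Coefficient = C(12,9) · (-1)^9 · 2^3 = 220 · (-1) · 8 = -1760.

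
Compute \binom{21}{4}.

5985

C(21,4) = (21·20·19·18) / 4! = 143640 / 24 = 5985.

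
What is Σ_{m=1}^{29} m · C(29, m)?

7784628224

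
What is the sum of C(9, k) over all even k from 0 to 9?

256

Half of (1+1)^9 + (1−1)^9 gives the even-index sum: 2^8 = 256.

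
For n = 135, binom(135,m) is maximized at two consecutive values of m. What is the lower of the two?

67

For odd n = 135, C(135,m) peaks at m = (n−1)/2 and (n+1)/2; the lower is 67.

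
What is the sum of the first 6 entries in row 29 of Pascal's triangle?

1 + 29 + 406 + 3654 + 23751 + 118755 = 146596.

146596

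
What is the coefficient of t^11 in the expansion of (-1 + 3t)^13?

The general term is C(13,j)·(-1)^j·(3t)^(13-j); the t^11 term has j = 2.
C(13,2) = 78.
Coefficient = C(13,2) · 3^11 = 78 · 177147 = 13817466.

13817466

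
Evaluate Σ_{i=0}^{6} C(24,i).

190051

1 + 24 + 276 + 2024 + 10626 + 42504 + 134596 = 190051.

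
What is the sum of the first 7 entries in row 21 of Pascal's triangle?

1 + 21 + 210 + 1330 + 5985 + 20349 + 54264 = 82160.

82160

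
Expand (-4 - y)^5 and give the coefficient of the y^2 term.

-640

The general term is C(5,j)·(-4)^j·(-y)^(5-j); the y^2 term has j = 3.
C(5,3) = 10.
Coefficient = C(5,3) · (-4)^3 = 10 · (-64) = -640.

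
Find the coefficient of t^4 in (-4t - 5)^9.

The general term is C(9,j)·(-4t)^j·(-5)^(9-j); the t^4 term has j = 4.
C(9,4) = 126.
Coefficient = C(9,4) · (-4)^4 · (-5)^5 = 126 · 256 · (-3125) = -100800000.

-100800000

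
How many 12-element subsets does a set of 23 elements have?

1352078

C(23,12) = C(23,11) by symmetry.
C(23,11) = (23·22·21·20·19·18·17·16·15·14·13) / 11! = 53970627110400 / 39916800 = 1352078.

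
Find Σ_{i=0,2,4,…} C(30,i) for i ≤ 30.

536870912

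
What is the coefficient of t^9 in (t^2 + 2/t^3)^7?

14

General term: C(7,j)·(t^2)^j·(2/t^3)^(7-j), with t-exponent 2j − 3(7−j) = 5j − 21.
Set 5j − 21 = 9: j = 6.
C(7,6) = 7; 1^6 = 1; 2^1 = 2.
Coefficient = 7 · 1 · 2 = 14.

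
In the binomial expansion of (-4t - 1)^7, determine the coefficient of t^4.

-8960

The general term is C(7,j)·(-4t)^j·(-1)^(7-j); the t^4 term has j = 4.
C(7,4) = 35.
Coefficient = C(7,4) · (-4)^4 · (-1)^3 = 35 · 256 · (-1) = -8960.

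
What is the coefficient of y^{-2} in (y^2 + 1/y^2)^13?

General term: C(13,j)·(y^2)^j·(1/y^2)^(13-j), with y-exponent 2j − 2(13−j) = 4j − 26.
Set 4j − 26 = -2: j = 6.
C(13,6) = 1716; 1^6 = 1; 1^7 = 1.
Coefficient = 1716 · 1 · 1 = 1716.

1716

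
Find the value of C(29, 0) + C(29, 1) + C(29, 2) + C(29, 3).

4090

1 + 29 + 406 + 3654 = 4090.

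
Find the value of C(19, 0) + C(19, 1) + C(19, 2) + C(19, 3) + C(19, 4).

1 + 19 + 171 + 969 + 3876 = 5036.

5036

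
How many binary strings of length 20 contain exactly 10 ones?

184756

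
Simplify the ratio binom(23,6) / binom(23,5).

3

C(n,k+1)/C(n,k) = (n−k)/(k+1) = (23−5)/(5+1) = 18/6 = 3.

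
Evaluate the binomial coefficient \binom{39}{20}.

68923264410

C(39,20) = C(39,19) by symmetry.
C(39,19) = (39·38·37·36·35·34·33·32·31·30·29·28·27·26·25·24·23·22·21) / 19! = 8384177419658927035269120000 / 121645100408832000 = 68923264410.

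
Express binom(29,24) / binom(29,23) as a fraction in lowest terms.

C(n,k+1)/C(n,k) = (n−k)/(k+1) = (29−23)/(23+1) = 6/24 = 1/4.

1/4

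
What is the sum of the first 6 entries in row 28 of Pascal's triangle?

1 + 28 + 378 + 3276 + 20475 + 98280 = 122438.

122438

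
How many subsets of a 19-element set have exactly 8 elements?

75582

Choose the 8 positions: C(19,8) = 75582.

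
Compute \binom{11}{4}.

C(11,4) = (11·10·9·8) / 4! = 7920 / 24 = 330.

330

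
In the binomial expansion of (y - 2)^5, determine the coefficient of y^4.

-10

The general term is C(5,j)·(y)^j·(-2)^(5-j); the y^4 term has j = 4.
C(5,4) = 5.
Coefficient = C(5,4) · (-2)^1 = 5 · (-2) = -10.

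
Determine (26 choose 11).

7726160

C(26,11) = (26·25·24·23·22·21·20·19·18·17·16) / 11! = 308403583488000 / 39916800 = 7726160.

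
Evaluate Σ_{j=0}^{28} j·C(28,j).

3758096384

Since j·C(28,j) = 28·C(27,j−1), the sum is 28·2^27 = 28·134217728 = 3758096384.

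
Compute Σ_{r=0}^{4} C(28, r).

24158

1 + 28 + 378 + 3276 + 20475 = 24158.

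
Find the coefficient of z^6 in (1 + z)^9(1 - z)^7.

Coefficient of z^6 = Σ_{j} C(9,j)·1^j·C(7,6-j)·(-1)^(6-j) for j from 0 to 6.
= 7 + (-189) + 1260 + (-2940) + 2646 + (-882) + 84 = -14.

-14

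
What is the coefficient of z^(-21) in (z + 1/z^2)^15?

General term: C(15,j)·(z)^j·(1/z^2)^(15-j), with z-exponent 1j − 2(15−j) = 3j − 30.
Set 3j − 30 = -21: j = 3.
C(15,3) = 455; 1^3 = 1; 1^12 = 1.
Coefficient = 455 · 1 · 1 = 455.

455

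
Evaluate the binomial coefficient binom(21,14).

116280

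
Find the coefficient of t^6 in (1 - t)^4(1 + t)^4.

Coefficient of t^6 = Σ_{j} C(4,j)·(-1)^j·C(4,6-j)·1^(6-j) for j from 2 to 4.
= 6 + (-16) + 6 = -4.

-4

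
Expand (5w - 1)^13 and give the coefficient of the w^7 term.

134062500

The general term is C(13,j)·(5w)^j·(-1)^(13-j); the w^7 term has j = 7.
C(13,7) = 1716.
Coefficient = C(13,7) · 5^7 = 1716 · 78125 = 134062500.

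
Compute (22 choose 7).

170544

C(22,7) = (22·21·20·19·18·17·16) / 7! = 859541760 / 5040 = 170544.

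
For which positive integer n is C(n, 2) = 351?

27

n(n−1)/2 = 351 ⇒ n(n−1) = 702. Since 27·26 = 702, n = 27.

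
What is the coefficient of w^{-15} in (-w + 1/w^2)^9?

-9

General term: C(9,j)·(-w)^j·(1/w^2)^(9-j), with w-exponent 1j − 2(9−j) = 3j − 18.
Set 3j − 18 = -15: j = 1.
C(9,1) = 9; (-1)^1 = -1; 1^8 = 1.
Coefficient = 9 · (-1) · 1 = -9.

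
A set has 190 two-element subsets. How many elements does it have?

20

n(n−1)/2 = 190 ⇒ n(n−1) = 380. Since 20·19 = 380, n = 20.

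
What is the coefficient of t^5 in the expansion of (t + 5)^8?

7000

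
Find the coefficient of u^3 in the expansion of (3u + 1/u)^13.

8444007

General term: C(13,j)·(3u)^j·(1/u)^(13-j), with u-exponent 1j − 1(13−j) = 2j − 13.
Set 2j − 13 = 3: j = 8.
C(13,8) = 1287; 3^8 = 6561; 1^5 = 1.
Coefficient = 1287 · 6561 · 1 = 8444007.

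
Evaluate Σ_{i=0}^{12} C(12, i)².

2704156

By Vandermonde's identity, Σ C(12,i)² = C(24,12) = 2704156.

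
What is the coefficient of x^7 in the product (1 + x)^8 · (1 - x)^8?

Coefficient of x^7 = Σ_{j} C(8,j)·1^j·C(8,7-j)·(-1)^(7-j) for j from 0 to 7.
= (-8) + 224 + (-1568) + 3920 + (-3920) + 1568 + (-224) + 8 = 0.

0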